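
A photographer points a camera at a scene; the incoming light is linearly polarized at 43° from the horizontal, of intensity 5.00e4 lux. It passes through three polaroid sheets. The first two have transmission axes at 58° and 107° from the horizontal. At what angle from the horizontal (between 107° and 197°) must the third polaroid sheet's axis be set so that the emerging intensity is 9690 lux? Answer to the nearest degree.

By Malus's law, I₁ = I₀ cos²(58° − 43°) = I₀ cos²(15°) = 0.933 I₀.
I₂ = I₁ cos²(107° − 58°) = 0.933 I₀ · cos²(49°) = 0.4016 I₀.
Target fraction: 9690 / 5.00e4 lux = 0.1938 of I₀.
Need I₃/I₀ = 0.1938, so cos²(θ − 107°) = 0.1938 / 0.4016 = 0.4826.
θ − 107° = arccos(√0.4826) = 46.0°, giving θ ≈ 107 + 46.0 = 153.0°.

θ ≈ 153°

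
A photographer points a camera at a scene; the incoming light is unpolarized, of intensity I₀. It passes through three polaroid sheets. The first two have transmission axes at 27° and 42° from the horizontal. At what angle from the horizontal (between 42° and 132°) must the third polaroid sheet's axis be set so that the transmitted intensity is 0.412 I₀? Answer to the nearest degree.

Unpolarized light through the first polarizer → I₁ = ½ I₀, now polarized at 27°.
I₂ = I₁ cos²(42° − 27°) = 0.5 I₀ · cos²(15°) = 0.4665 I₀.
Need I₃/I₀ = 0.412, so cos²(θ − 42°) = 0.412 / 0.4665 = 0.8832.
θ − 42° = arccos(√0.8832) = 20.0°, giving θ ≈ 42 + 20.0 = 62.0°.

θ ≈ 62°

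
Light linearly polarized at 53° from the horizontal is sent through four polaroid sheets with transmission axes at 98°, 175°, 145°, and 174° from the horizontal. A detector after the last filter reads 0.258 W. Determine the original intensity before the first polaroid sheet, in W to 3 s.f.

I₀ ≈ 17.8 W

I₁ = I₀ cos²(98° − 53°) = I₀ cos²(45°) = 0.5 I₀.
I₂ = I₁ cos²(175° − 98°) = 0.5 I₀ · cos²(77°) = 0.0253 I₀.
I₃ = I₂ cos²(145° − 175°) = 0.0253 I₀ · cos²(30°) = 0.01898 I₀.
I₄ = I₃ cos²(174° − 145°) = 0.01898 I₀ · cos²(29°) = 0.01452 I₀.
So 0.258 W = 0.01452 I₀, giving I₀ = 0.258/0.01452 = 17.77 W.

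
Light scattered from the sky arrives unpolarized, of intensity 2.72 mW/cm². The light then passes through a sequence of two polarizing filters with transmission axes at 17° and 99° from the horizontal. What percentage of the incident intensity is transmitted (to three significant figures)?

Unpolarized light through the first polarizer → I₁ = 2.72 mW/cm²/2 = 1.36 mW/cm², polarized at 17°.
I₂ = I₁ · cos²(82°) = 1.36 · 0.01937 = 0.02634 mW/cm².
That is 0.9685% of the incident intensity.

≈ 0.968%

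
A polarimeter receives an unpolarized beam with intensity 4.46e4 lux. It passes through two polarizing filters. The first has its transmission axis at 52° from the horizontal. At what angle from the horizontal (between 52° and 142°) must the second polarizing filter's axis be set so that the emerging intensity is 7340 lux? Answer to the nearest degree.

θ ≈ 107°

Unpolarized light through the first polarizer → I₁ = ½ I₀, now polarized at 52°.
Target fraction: 7340 / 4.46e4 lux = 0.1646 of I₀.
Need I₂/I₀ = 0.1646, so cos²(θ − 52°) = 0.1646 / 0.5 = 0.3291.
θ − 52° = arccos(√0.3291) = 55.0°, giving θ ≈ 52 + 55.0 = 107.0°.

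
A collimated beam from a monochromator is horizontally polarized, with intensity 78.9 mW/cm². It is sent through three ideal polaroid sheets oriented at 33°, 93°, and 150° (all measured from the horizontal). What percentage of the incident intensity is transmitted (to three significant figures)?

≈ 5.22%

By Malus's law, I₁ = 78.9 mW/cm² · cos²(33°) = 55.5 mW/cm².
I₂ = I₁ · cos²(60°) = 55.5 · 0.25 = 13.87 mW/cm².
I₃ = I₂ · cos²(57°) = 13.87 · 0.2966 = 4.115 mW/cm².
That is 5.216% of the incident intensity.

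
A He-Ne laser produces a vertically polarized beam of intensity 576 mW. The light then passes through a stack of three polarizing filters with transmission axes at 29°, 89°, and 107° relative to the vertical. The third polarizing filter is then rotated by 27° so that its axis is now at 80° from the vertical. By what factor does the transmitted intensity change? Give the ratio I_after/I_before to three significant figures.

I_new/I_old ≈ 1.08

Before rotation:
By Malus's law, I₁ = I₀ cos²(29° − 0°) = I₀ cos²(29°) = 0.765 I₀.
I₂ = I₁ cos²(89° − 29°) = 0.765 I₀ · cos²(60°) = 0.1912 I₀.
I₃ = I₂ cos²(107° − 89°) = 0.1912 I₀ · cos²(18°) = 0.173 I₀.
After rotation:
I₁ = I₀ cos²(29° − 0°) = I₀ cos²(29°) = 0.765 I₀.
I₂ = I₁ cos²(89° − 29°) = 0.765 I₀ · cos²(60°) = 0.1912 I₀.
I₃ = I₂ cos²(80° − 89°) = 0.1912 I₀ · cos²(9°) = 0.1866 I₀.
Ratio = 0.1866 / 0.173 = 1.079.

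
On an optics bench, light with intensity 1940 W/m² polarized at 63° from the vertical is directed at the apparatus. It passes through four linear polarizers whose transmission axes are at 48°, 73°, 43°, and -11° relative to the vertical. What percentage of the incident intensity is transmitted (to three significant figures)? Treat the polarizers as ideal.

By Malus's law, I₁ = 1940 W/m² · cos²(15°) = 1810 W/m².
I₂ = I₁ · cos²(25°) = 1810 · 0.8214 = 1487 W/m².
I₃ = I₂ · cos²(30°) = 1487 · 0.75 = 1115 W/m².
I₄ = I₃ · cos²(54°) = 1115 · 0.3455 = 385.2 W/m².
That is 19.86% of the incident intensity.

≈ 19.9%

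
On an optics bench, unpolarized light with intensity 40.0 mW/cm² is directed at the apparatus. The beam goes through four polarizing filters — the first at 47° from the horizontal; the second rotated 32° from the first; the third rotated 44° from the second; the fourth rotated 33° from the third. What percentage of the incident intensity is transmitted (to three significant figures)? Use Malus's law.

≈ 13.1%

Unpolarized light through the first polarizer → I₁ = 40.0 mW/cm²/2 = 20 mW/cm², polarized at 47°.
I₂ = I₁ · cos²(32°) = 20 · 0.7192 = 14.38 mW/cm².
I₃ = I₂ · cos²(44°) = 14.38 · 0.5174 = 7.443 mW/cm².
I₄ = I₃ · cos²(33°) = 7.443 · 0.7034 = 5.235 mW/cm².
That is 13.09% of the incident intensity.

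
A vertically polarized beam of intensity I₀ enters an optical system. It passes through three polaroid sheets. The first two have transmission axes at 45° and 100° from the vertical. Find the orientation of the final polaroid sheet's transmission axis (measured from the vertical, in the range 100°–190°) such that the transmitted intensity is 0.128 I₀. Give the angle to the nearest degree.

θ ≈ 128°

By Malus's law, I₁ = I₀ cos²(45° − 0°) = I₀ cos²(45°) = 0.5 I₀.
I₂ = I₁ cos²(100° − 45°) = 0.5 I₀ · cos²(55°) = 0.1645 I₀.
Need I₃/I₀ = 0.128, so cos²(θ − 100°) = 0.128 / 0.1645 = 0.7781.
θ − 100° = arccos(√0.7781) = 28.1°, giving θ ≈ 100 + 28.1 = 128.1°.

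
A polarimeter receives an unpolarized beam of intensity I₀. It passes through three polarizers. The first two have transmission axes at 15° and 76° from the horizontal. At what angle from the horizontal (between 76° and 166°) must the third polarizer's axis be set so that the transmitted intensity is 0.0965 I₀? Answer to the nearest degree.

θ ≈ 101°

Unpolarized light through the first polarizer → I₁ = ½ I₀, now polarized at 15°.
I₂ = I₁ cos²(76° − 15°) = 0.5 I₀ · cos²(61°) = 0.1175 I₀.
Need I₃/I₀ = 0.0965, so cos²(θ − 76°) = 0.0965 / 0.1175 = 0.8211.
θ − 76° = arccos(√0.8211) = 25.0°, giving θ ≈ 76 + 25.0 = 101.0°.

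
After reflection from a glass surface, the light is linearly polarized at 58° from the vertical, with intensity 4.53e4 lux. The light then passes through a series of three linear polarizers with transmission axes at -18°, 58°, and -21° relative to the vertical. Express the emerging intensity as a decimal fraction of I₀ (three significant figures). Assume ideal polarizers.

I₁ = 4.53e4 lux · cos²(76°) = 2651 lux.
I₂ = I₁ · cos²(76°) = 2651 · 0.05853 = 155.2 lux.
I₃ = I₂ · cos²(79°) = 155.2 · 0.03641 = 5.649 lux.
Transmitted fraction = 0.0001247.

I/I₀ ≈ 0.000125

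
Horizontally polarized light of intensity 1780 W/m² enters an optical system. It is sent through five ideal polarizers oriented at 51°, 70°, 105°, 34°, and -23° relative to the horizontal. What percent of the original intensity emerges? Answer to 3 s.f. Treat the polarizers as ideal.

≈ 0.747%

By Malus's law, I₁ = 1780 W/m² · cos²(51°) = 705 W/m².
I₂ = I₁ · cos²(19°) = 705 · 0.894 = 630.2 W/m².
I₃ = I₂ · cos²(35°) = 630.2 · 0.671 = 422.9 W/m².
I₄ = I₃ · cos²(71°) = 422.9 · 0.106 = 44.82 W/m².
I₅ = I₄ · cos²(57°) = 44.82 · 0.2966 = 13.3 W/m².
That is 0.747% of the incident intensity.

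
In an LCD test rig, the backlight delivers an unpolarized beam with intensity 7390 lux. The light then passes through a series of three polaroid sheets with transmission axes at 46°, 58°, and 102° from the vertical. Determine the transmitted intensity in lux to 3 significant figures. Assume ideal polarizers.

Unpolarized light through the first polarizer → I₁ = 7390 lux/2 = 3695 lux, polarized at 46°.
I₂ = I₁ · cos²(12°) = 3695 · 0.9568 = 3535 lux.
I₃ = I₂ · cos²(44°) = 3535 · 0.5174 = 1829 lux.

I ≈ 1830 lux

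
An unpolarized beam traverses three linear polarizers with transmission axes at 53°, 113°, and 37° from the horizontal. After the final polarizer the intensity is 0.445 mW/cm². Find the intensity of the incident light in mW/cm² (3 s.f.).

Unpolarized light through the first polarizer → I₁ = ½ I₀, now polarized at 53°.
I₂ = I₁ cos²(113° − 53°) = 0.5 I₀ · cos²(60°) = 0.125 I₀.
I₃ = I₂ cos²(37° − 113°) = 0.125 I₀ · cos²(76°) = 0.007316 I₀.
So 0.445 mW/cm² = 0.007316 I₀, giving I₀ = 0.445/0.007316 = 60.83 mW/cm².

I₀ ≈ 60.8 mW/cm²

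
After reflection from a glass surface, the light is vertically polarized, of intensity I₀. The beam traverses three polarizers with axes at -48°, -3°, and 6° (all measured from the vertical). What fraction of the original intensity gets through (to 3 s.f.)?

≈ 0.218 I₀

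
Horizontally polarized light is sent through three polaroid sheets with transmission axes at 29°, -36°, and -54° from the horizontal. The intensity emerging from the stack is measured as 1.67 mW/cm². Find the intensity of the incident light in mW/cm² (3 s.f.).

I₀ ≈ 13.5 mW/cm²

By Malus's law, I₁ = I₀ cos²(29° − 0°) = I₀ cos²(29°) = 0.765 I₀.
I₂ = I₁ cos²(-36° − 29°) = 0.765 I₀ · cos²(65°) = 0.1366 I₀.
I₃ = I₂ cos²(-54° + 36°) = 0.1366 I₀ · cos²(18°) = 0.1236 I₀.
So 1.67 mW/cm² = 0.1236 I₀, giving I₀ = 1.67/0.1236 = 13.51 mW/cm².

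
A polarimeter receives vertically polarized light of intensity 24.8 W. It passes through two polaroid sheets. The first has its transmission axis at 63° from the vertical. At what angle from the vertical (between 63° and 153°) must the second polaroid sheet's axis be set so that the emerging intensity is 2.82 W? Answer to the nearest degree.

By Malus's law, I₁ = I₀ cos²(63° − 0°) = I₀ cos²(63°) = 0.2061 I₀.
Target fraction: 2.82 / 24.8 W = 0.1137 of I₀.
Need I₂/I₀ = 0.1137, so cos²(θ − 63°) = 0.1137 / 0.2061 = 0.5517.
θ − 63° = arccos(√0.5517) = 42.0°, giving θ ≈ 63 + 42.0 = 105.0°.

θ ≈ 105°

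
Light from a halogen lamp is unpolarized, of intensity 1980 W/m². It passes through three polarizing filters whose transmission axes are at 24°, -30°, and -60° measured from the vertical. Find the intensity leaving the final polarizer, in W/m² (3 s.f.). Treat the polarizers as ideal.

I ≈ 257 W/m²

Unpolarized light through the first polarizer → I₁ = 1980 W/m²/2 = 990 W/m², polarized at 24°.
I₂ = I₁ · cos²(54°) = 990 · 0.3455 = 342 W/m².
I₃ = I₂ · cos²(30°) = 342 · 0.75 = 256.5 W/m².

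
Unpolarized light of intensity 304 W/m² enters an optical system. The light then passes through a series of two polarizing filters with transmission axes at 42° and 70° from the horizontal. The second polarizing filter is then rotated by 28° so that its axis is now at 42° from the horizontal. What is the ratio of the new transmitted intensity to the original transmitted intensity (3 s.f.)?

I_new/I_old ≈ 1.28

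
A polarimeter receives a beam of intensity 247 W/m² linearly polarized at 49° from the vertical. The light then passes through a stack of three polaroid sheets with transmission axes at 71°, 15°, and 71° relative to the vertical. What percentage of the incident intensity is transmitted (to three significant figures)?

≈ 8.41%

I₁ = 247 W/m² · cos²(22°) = 212.3 W/m².
I₂ = I₁ · cos²(56°) = 212.3 · 0.3127 = 66.4 W/m².
I₃ = I₂ · cos²(56°) = 66.4 · 0.3127 = 20.76 W/m².
That is 8.406% of the incident intensity.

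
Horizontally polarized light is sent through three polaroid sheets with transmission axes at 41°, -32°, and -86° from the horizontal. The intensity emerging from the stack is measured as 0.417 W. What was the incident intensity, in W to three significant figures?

I₁ = I₀ cos²(41° − 0°) = I₀ cos²(41°) = 0.5696 I₀.
I₂ = I₁ cos²(-32° − 41°) = 0.5696 I₀ · cos²(73°) = 0.04869 I₀.
I₃ = I₂ cos²(-86° + 32°) = 0.04869 I₀ · cos²(54°) = 0.01682 I₀.
So 0.417 W = 0.01682 I₀, giving I₀ = 0.417/0.01682 = 24.79 W.

I₀ ≈ 24.8 W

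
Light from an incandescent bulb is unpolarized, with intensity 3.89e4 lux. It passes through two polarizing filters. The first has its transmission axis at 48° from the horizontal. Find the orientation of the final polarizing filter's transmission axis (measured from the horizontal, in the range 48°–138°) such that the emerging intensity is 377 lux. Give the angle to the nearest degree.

θ ≈ 130°

Unpolarized light through the first polarizer → I₁ = ½ I₀, now polarized at 48°.
Target fraction: 377 / 3.89e4 lux = 0.009692 of I₀.
Need I₂/I₀ = 0.009692, so cos²(θ − 48°) = 0.009692 / 0.5 = 0.01938.
θ − 48° = arccos(√0.01938) = 82.0°, giving θ ≈ 48 + 82.0 = 130.0°.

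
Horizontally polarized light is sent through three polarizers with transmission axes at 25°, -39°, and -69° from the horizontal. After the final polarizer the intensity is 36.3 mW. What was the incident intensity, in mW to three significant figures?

I₀ ≈ 307 mW

I₁ = I₀ cos²(25° − 0°) = I₀ cos²(25°) = 0.8214 I₀.
I₂ = I₁ cos²(-39° − 25°) = 0.8214 I₀ · cos²(64°) = 0.1578 I₀.
I₃ = I₂ cos²(-69° + 39°) = 0.1578 I₀ · cos²(30°) = 0.1184 I₀.
So 36.3 mW = 0.1184 I₀, giving I₀ = 36.3/0.1184 = 306.6 mW.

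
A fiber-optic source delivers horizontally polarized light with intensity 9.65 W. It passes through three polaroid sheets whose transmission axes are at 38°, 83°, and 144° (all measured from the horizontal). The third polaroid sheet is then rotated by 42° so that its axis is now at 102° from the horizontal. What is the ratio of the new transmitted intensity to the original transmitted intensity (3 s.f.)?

I_new/I_old ≈ 3.80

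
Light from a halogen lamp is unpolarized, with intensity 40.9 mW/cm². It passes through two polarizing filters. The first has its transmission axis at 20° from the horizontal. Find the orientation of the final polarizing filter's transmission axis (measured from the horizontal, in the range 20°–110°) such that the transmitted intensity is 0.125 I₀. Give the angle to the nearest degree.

Unpolarized light through the first polarizer → I₁ = ½ I₀, now polarized at 20°.
Need I₂/I₀ = 0.125, so cos²(θ − 20°) = 0.125 / 0.5 = 0.25.
θ − 20° = arccos(√0.25) = 60.0°, giving θ ≈ 20 + 60.0 = 80.0°.

θ ≈ 80°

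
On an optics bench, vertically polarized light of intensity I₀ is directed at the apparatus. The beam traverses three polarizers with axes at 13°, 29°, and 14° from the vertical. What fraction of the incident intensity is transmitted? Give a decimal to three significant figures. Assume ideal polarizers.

By Malus's law, I₁ = I₀ cos²(13° − 0°) = I₀ cos²(13°) = 0.9494 I₀.
I₂ = I₁ cos²(29° − 13°) = 0.9494 I₀ · cos²(16°) = 0.8773 I₀.
I₃ = I₂ cos²(14° − 29°) = 0.8773 I₀ · cos²(15°) = 0.8185 I₀.
Transmitted fraction = 0.8185.

≈ 0.819 I₀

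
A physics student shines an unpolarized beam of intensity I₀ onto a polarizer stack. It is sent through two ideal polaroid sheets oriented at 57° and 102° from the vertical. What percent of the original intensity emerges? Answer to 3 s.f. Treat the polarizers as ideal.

≈ 25.0%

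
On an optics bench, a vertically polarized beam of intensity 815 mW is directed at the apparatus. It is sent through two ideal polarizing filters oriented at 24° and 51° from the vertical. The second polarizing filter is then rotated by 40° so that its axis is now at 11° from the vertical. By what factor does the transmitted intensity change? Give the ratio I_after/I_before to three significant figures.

Before rotation:
I₁ = I₀ cos²(24° − 0°) = I₀ cos²(24°) = 0.8346 I₀.
I₂ = I₁ cos²(51° − 24°) = 0.8346 I₀ · cos²(27°) = 0.6626 I₀.
After rotation:
I₁ = I₀ cos²(24° − 0°) = I₀ cos²(24°) = 0.8346 I₀.
I₂ = I₁ cos²(11° − 24°) = 0.8346 I₀ · cos²(13°) = 0.7923 I₀.
Ratio = 0.7923 / 0.6626 = 1.196.

I_new/I_old ≈ 1.20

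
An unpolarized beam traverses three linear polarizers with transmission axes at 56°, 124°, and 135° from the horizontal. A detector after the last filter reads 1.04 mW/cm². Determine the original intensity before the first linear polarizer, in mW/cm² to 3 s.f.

I₀ ≈ 15.4 mW/cm²

Unpolarized light through the first polarizer → I₁ = ½ I₀, now polarized at 56°.
I₂ = I₁ cos²(124° − 56°) = 0.5 I₀ · cos²(68°) = 0.07017 I₀.
I₃ = I₂ cos²(135° − 124°) = 0.07017 I₀ · cos²(11°) = 0.06761 I₀.
So 1.04 mW/cm² = 0.06761 I₀, giving I₀ = 1.04/0.06761 = 15.38 mW/cm².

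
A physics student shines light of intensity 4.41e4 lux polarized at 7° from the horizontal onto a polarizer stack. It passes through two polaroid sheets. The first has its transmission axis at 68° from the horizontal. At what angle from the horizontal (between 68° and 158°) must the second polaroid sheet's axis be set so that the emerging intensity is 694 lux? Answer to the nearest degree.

I₁ = I₀ cos²(68° − 7°) = I₀ cos²(61°) = 0.235 I₀.
Target fraction: 694 / 4.41e4 lux = 0.01574 of I₀.
Need I₂/I₀ = 0.01574, so cos²(θ − 68°) = 0.01574 / 0.235 = 0.06695.
θ − 68° = arccos(√0.06695) = 75.0°, giving θ ≈ 68 + 75.0 = 143.0°.

θ ≈ 143°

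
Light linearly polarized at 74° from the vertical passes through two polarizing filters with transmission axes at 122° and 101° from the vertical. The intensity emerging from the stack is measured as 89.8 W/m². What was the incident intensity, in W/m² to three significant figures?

I₀ ≈ 230 W/m²

By Malus's law, I₁ = I₀ cos²(122° − 74°) = I₀ cos²(48°) = 0.4477 I₀.
I₂ = I₁ cos²(101° − 122°) = 0.4477 I₀ · cos²(21°) = 0.3902 I₀.
So 89.8 W/m² = 0.3902 I₀, giving I₀ = 89.8/0.3902 = 230.1 W/m².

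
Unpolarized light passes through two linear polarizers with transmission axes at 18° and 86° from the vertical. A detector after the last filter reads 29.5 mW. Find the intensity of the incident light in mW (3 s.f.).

I₀ ≈ 420 mW

Unpolarized light through the first polarizer → I₁ = ½ I₀, now polarized at 18°.
I₂ = I₁ cos²(86° − 18°) = 0.5 I₀ · cos²(68°) = 0.07017 I₀.
So 29.5 mW = 0.07017 I₀, giving I₀ = 29.5/0.07017 = 420.4 mW.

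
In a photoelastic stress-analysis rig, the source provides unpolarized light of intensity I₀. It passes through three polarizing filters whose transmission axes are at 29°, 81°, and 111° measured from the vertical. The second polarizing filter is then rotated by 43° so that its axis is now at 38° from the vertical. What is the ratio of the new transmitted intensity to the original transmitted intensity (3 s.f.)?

Before rotation:
Unpolarized light through the first polarizer → I₁ = ½ I₀, now polarized at 29°.
I₂ = I₁ cos²(81° − 29°) = 0.5 I₀ · cos²(52°) = 0.1895 I₀.
I₃ = I₂ cos²(111° − 81°) = 0.1895 I₀ · cos²(30°) = 0.1421 I₀.
After rotation:
Unpolarized light through the first polarizer → I₁ = ½ I₀, now polarized at 29°.
I₂ = I₁ cos²(38° − 29°) = 0.5 I₀ · cos²(9°) = 0.4878 I₀.
I₃ = I₂ cos²(111° − 38°) = 0.4878 I₀ · cos²(73°) = 0.04169 I₀.
Ratio = 0.04169 / 0.1421 = 0.2933.

I_new/I_old ≈ 0.293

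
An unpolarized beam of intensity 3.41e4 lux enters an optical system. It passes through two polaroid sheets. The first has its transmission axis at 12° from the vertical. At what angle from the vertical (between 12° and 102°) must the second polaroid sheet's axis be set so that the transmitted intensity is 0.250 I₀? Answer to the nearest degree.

Unpolarized light through the first polarizer → I₁ = ½ I₀, now polarized at 12°.
Need I₂/I₀ = 0.25, so cos²(θ − 12°) = 0.25 / 0.5 = 0.5.
θ − 12° = arccos(√0.5) = 45.0°, giving θ ≈ 12 + 45.0 = 57.0°.

θ ≈ 57°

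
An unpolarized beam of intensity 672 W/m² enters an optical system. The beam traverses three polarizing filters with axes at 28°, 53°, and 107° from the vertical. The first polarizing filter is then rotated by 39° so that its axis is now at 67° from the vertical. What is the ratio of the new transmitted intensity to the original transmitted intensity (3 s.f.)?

I_new/I_old ≈ 1.15

Before rotation:
Unpolarized light through the first polarizer → I₁ = ½ I₀, now polarized at 28°.
I₂ = I₁ cos²(53° − 28°) = 0.5 I₀ · cos²(25°) = 0.4107 I₀.
I₃ = I₂ cos²(107° − 53°) = 0.4107 I₀ · cos²(54°) = 0.1419 I₀.
After rotation:
Unpolarized light through the first polarizer → I₁ = ½ I₀, now polarized at 67°.
I₂ = I₁ cos²(53° − 67°) = 0.5 I₀ · cos²(14°) = 0.4707 I₀.
I₃ = I₂ cos²(107° − 53°) = 0.4707 I₀ · cos²(54°) = 0.1626 I₀.
Ratio = 0.1626 / 0.1419 = 1.146.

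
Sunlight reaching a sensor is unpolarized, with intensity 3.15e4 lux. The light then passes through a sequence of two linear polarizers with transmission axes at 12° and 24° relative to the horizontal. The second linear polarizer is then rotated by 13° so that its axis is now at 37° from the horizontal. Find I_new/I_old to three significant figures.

I_new/I_old ≈ 0.859

Before rotation:
Unpolarized light through the first polarizer → I₁ = ½ I₀, now polarized at 12°.
I₂ = I₁ cos²(24° − 12°) = 0.5 I₀ · cos²(12°) = 0.4784 I₀.
After rotation:
Unpolarized light through the first polarizer → I₁ = ½ I₀, now polarized at 12°.
I₂ = I₁ cos²(37° − 12°) = 0.5 I₀ · cos²(25°) = 0.4107 I₀.
Ratio = 0.4107 / 0.4784 = 0.8585.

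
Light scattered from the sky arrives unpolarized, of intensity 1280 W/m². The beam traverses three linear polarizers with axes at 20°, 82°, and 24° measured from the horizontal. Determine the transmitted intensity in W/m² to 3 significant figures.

I ≈ 39.6 W/m²

Unpolarized light through the first polarizer → I₁ = 1280 W/m²/2 = 640 W/m², polarized at 20°.
I₂ = I₁ · cos²(62°) = 640 · 0.2204 = 141.1 W/m².
I₃ = I₂ · cos²(58°) = 141.1 · 0.2808 = 39.61 W/m².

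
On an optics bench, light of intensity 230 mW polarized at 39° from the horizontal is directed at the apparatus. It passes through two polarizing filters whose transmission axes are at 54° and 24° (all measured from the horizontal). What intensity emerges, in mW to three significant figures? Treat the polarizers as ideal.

I₁ = 230 mW · cos²(15°) = 214.6 mW.
I₂ = I₁ · cos²(30°) = 214.6 · 0.75 = 160.9 mW.

I ≈ 161 mW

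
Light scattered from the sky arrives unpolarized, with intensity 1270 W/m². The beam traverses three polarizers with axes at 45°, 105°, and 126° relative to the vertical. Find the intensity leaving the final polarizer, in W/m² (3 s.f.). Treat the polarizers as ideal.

Unpolarized light through the first polarizer → I₁ = 1270 W/m²/2 = 635 W/m², polarized at 45°.
I₂ = I₁ · cos²(60°) = 635 · 0.25 = 158.8 W/m².
I₃ = I₂ · cos²(21°) = 158.8 · 0.8716 = 138.4 W/m².

I ≈ 138 W/m²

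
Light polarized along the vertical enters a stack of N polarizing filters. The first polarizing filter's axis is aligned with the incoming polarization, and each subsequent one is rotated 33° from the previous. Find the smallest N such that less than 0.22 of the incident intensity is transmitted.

First polarizer is aligned with the polarization: full transmission.
Each further stage multiplies by cos²(33°) = 0.7034.
After N polarizers: T = 0.7034^(N−1). Require T < 0.22 ⇒ N−1 > ln(0.22)/ln(0.7034) = 4.30, so N−1 ≥ 5 and N = 6.
Check: N=6 gives T = 0.1722 < 0.22; N=5 gives T = 0.2448.

N = 6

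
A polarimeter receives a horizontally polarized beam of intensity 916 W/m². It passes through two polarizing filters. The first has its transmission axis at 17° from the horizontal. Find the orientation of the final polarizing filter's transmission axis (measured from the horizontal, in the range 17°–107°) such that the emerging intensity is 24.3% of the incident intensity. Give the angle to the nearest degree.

θ ≈ 76°

By Malus's law, I₁ = I₀ cos²(17° − 0°) = I₀ cos²(17°) = 0.9145 I₀.
Need I₂/I₀ = 0.243, so cos²(θ − 17°) = 0.243 / 0.9145 = 0.2657.
θ − 17° = arccos(√0.2657) = 59.0°, giving θ ≈ 17 + 59.0 = 76.0°.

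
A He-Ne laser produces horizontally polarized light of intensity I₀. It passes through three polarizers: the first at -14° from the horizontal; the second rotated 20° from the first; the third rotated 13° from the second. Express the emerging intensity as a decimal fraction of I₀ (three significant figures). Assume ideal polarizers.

≈ 0.789 I₀

I₁ = I₀ cos²(-14° − 0°) = I₀ cos²(14°) = 0.9415 I₀.
I₂ = I₁ cos²(20°) = 0.9415 · 0.883 I₀ = 0.8313 I₀.
I₃ = I₂ cos²(13°) = 0.8313 · 0.9494 I₀ = 0.7893 I₀.
Transmitted fraction = 0.7893.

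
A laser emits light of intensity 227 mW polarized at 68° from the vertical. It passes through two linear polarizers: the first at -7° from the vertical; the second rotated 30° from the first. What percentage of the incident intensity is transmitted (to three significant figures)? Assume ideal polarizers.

By Malus's law, I₁ = 227 mW · cos²(75°) = 15.21 mW.
I₂ = I₁ · cos²(30°) = 15.21 · 0.75 = 11.4 mW.
That is 5.024% of the incident intensity.

≈ 5.02%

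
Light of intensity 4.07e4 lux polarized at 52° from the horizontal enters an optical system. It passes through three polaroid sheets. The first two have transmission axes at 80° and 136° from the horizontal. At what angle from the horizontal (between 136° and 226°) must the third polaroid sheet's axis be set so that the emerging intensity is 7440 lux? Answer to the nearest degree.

θ ≈ 166°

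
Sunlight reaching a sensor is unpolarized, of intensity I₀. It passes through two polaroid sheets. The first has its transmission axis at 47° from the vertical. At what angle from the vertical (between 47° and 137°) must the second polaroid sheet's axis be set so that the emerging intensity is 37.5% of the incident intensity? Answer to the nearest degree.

θ ≈ 77°

Unpolarized light through the first polarizer → I₁ = ½ I₀, now polarized at 47°.
Need I₂/I₀ = 0.375, so cos²(θ − 47°) = 0.375 / 0.5 = 0.75.
θ − 47° = arccos(√0.75) = 30.0°, giving θ ≈ 47 + 30.0 = 77.0°.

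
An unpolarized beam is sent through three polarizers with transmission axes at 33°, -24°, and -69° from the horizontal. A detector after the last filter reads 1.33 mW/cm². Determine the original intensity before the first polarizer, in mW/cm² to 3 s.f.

I₀ ≈ 17.9 mW/cm²

Unpolarized light through the first polarizer → I₁ = ½ I₀, now polarized at 33°.
I₂ = I₁ cos²(-24° − 33°) = 0.5 I₀ · cos²(57°) = 0.1483 I₀.
I₃ = I₂ cos²(-69° + 24°) = 0.1483 I₀ · cos²(45°) = 0.07416 I₀.
So 1.33 mW/cm² = 0.07416 I₀, giving I₀ = 1.33/0.07416 = 17.93 mW/cm².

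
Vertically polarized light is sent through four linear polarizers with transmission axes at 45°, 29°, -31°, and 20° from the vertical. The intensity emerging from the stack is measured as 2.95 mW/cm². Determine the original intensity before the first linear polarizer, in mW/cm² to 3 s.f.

I₀ ≈ 64.5 mW/cm²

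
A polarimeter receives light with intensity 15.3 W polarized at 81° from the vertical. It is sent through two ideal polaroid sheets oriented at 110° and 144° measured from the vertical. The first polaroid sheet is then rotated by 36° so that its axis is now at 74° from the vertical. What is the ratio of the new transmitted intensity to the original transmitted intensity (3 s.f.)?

Before rotation:
I₁ = I₀ cos²(110° − 81°) = I₀ cos²(29°) = 0.765 I₀.
I₂ = I₁ cos²(144° − 110°) = 0.765 I₀ · cos²(34°) = 0.5258 I₀.
After rotation:
I₁ = I₀ cos²(74° − 81°) = I₀ cos²(7°) = 0.9851 I₀.
I₂ = I₁ cos²(144° − 74°) = 0.9851 I₀ · cos²(70°) = 0.1152 I₀.
Ratio = 0.1152 / 0.5258 = 0.2192.

I_new/I_old ≈ 0.219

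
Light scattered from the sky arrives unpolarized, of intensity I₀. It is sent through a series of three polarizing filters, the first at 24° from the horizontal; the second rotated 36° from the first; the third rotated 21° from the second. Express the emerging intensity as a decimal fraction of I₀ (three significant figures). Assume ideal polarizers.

≈ 0.285 I₀

Unpolarized light through the first polarizer → I₁ = ½ I₀, now polarized at 24°.
I₂ = I₁ cos²(36°) = 0.5 · 0.6545 I₀ = 0.3273 I₀.
I₃ = I₂ cos²(21°) = 0.3273 · 0.8716 I₀ = 0.2852 I₀.
Transmitted fraction = 0.2852.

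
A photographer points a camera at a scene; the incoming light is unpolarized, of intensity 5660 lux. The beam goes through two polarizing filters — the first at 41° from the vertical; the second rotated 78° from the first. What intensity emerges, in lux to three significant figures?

Unpolarized light through the first polarizer → I₁ = 5660 lux/2 = 2830 lux, polarized at 41°.
I₂ = I₁ · cos²(78°) = 2830 · 0.04323 = 122.3 lux.

I ≈ 122 lux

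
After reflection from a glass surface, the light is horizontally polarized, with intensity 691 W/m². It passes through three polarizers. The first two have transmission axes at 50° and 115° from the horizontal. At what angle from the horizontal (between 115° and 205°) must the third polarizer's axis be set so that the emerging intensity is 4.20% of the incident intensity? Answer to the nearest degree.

θ ≈ 156°

By Malus's law, I₁ = I₀ cos²(50° − 0°) = I₀ cos²(50°) = 0.4132 I₀.
I₂ = I₁ cos²(115° − 50°) = 0.4132 I₀ · cos²(65°) = 0.0738 I₀.
Need I₃/I₀ = 0.042, so cos²(θ − 115°) = 0.042 / 0.0738 = 0.5691.
θ − 115° = arccos(√0.5691) = 41.0°, giving θ ≈ 115 + 41.0 = 156.0°.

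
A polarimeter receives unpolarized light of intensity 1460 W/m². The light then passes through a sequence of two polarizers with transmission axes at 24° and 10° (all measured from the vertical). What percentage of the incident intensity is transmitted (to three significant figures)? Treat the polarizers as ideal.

≈ 47.1%

Unpolarized light through the first polarizer → I₁ = 1460 W/m²/2 = 730 W/m², polarized at 24°.
I₂ = I₁ · cos²(14°) = 730 · 0.9415 = 687.3 W/m².
That is 47.07% of the incident intensity.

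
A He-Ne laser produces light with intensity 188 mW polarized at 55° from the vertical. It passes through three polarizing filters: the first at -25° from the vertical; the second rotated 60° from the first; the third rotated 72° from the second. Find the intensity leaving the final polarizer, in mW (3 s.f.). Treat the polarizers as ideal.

I₁ = 188 mW · cos²(80°) = 5.669 mW.
I₂ = I₁ · cos²(60°) = 5.669 · 0.25 = 1.417 mW.
I₃ = I₂ · cos²(72°) = 1.417 · 0.09549 = 0.1353 mW.

I ≈ 0.135 mW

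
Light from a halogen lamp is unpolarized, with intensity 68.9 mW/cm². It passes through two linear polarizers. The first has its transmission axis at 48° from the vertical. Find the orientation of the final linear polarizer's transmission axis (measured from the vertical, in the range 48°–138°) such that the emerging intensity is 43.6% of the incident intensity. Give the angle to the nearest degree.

Unpolarized light through the first polarizer → I₁ = ½ I₀, now polarized at 48°.
Need I₂/I₀ = 0.436, so cos²(θ − 48°) = 0.436 / 0.5 = 0.872.
θ − 48° = arccos(√0.872) = 21.0°, giving θ ≈ 48 + 21.0 = 69.0°.

θ ≈ 69°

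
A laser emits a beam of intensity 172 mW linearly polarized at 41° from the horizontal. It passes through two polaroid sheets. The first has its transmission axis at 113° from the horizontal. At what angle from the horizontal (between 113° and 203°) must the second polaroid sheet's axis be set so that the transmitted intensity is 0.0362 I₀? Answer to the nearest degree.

θ ≈ 165°

By Malus's law, I₁ = I₀ cos²(113° − 41°) = I₀ cos²(72°) = 0.09549 I₀.
Need I₂/I₀ = 0.0362, so cos²(θ − 113°) = 0.0362 / 0.09549 = 0.3791.
θ − 113° = arccos(√0.3791) = 52.0°, giving θ ≈ 113 + 52.0 = 165.0°.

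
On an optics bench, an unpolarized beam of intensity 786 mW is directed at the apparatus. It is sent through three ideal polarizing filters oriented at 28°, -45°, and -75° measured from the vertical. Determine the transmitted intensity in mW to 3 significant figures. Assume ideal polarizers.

Unpolarized light through the first polarizer → I₁ = 786 mW/2 = 393 mW, polarized at 28°.
I₂ = I₁ · cos²(73°) = 393 · 0.08548 = 33.59 mW.
I₃ = I₂ · cos²(30°) = 33.59 · 0.75 = 25.2 mW.

I ≈ 25.2 mW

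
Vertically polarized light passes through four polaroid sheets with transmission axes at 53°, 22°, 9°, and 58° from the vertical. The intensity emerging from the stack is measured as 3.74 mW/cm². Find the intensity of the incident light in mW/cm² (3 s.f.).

I₀ ≈ 34.4 mW/cm²

By Malus's law, I₁ = I₀ cos²(53° − 0°) = I₀ cos²(53°) = 0.3622 I₀.
I₂ = I₁ cos²(22° − 53°) = 0.3622 I₀ · cos²(31°) = 0.2661 I₀.
I₃ = I₂ cos²(9° − 22°) = 0.2661 I₀ · cos²(13°) = 0.2526 I₀.
I₄ = I₃ cos²(58° − 9°) = 0.2526 I₀ · cos²(49°) = 0.1087 I₀.
So 3.74 mW/cm² = 0.1087 I₀, giving I₀ = 3.74/0.1087 = 34.39 mW/cm².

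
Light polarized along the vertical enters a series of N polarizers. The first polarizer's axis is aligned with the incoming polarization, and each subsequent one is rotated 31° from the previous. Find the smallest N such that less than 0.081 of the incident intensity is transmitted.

First polarizer is aligned with the polarization: full transmission.
Each further stage multiplies by cos²(31°) = 0.7347.
After N polarizers: T = 0.7347^(N−1). Require T < 0.081 ⇒ N−1 > ln(0.081)/ln(0.7347) = 8.15, so N−1 ≥ 9 and N = 10.
Check: N=10 gives T = 0.0624 < 0.081; N=9 gives T = 0.08493.

N = 10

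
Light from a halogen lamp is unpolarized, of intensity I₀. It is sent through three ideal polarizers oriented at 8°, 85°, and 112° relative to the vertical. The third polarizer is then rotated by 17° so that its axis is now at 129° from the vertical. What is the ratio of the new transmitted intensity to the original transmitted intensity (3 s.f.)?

Before rotation:
Unpolarized light through the first polarizer → I₁ = ½ I₀, now polarized at 8°.
I₂ = I₁ cos²(85° − 8°) = 0.5 I₀ · cos²(77°) = 0.0253 I₀.
I₃ = I₂ cos²(112° − 85°) = 0.0253 I₀ · cos²(27°) = 0.02009 I₀.
After rotation:
Unpolarized light through the first polarizer → I₁ = ½ I₀, now polarized at 8°.
I₂ = I₁ cos²(85° − 8°) = 0.5 I₀ · cos²(77°) = 0.0253 I₀.
I₃ = I₂ cos²(129° − 85°) = 0.0253 I₀ · cos²(44°) = 0.01309 I₀.
Ratio = 0.01309 / 0.02009 = 0.6518.

I_new/I_old ≈ 0.652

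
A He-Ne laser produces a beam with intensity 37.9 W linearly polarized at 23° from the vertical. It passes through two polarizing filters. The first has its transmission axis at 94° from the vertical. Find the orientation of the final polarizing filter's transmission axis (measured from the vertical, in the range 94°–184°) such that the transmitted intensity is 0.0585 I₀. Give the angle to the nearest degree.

θ ≈ 136°

I₁ = I₀ cos²(94° − 23°) = I₀ cos²(71°) = 0.106 I₀.
Need I₂/I₀ = 0.0585, so cos²(θ − 94°) = 0.0585 / 0.106 = 0.5519.
θ − 94° = arccos(√0.5519) = 42.0°, giving θ ≈ 94 + 42.0 = 136.0°.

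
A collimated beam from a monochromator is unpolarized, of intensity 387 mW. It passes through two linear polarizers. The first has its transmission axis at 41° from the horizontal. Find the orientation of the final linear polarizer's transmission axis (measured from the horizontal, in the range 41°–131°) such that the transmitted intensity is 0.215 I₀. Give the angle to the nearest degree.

Unpolarized light through the first polarizer → I₁ = ½ I₀, now polarized at 41°.
Need I₂/I₀ = 0.215, so cos²(θ − 41°) = 0.215 / 0.5 = 0.43.
θ − 41° = arccos(√0.43) = 49.0°, giving θ ≈ 41 + 49.0 = 90.0°.

θ ≈ 90°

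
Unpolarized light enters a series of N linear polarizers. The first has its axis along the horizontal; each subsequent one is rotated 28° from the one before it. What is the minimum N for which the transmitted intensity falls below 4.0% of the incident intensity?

N = 12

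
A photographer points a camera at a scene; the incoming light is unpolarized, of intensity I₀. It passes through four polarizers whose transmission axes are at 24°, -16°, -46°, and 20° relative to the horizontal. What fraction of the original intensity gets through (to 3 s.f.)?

≈ 0.0364 I₀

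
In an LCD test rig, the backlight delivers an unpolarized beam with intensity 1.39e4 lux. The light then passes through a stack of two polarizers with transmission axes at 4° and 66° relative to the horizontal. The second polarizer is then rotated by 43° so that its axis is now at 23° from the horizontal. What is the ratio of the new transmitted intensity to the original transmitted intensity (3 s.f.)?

I_new/I_old ≈ 4.06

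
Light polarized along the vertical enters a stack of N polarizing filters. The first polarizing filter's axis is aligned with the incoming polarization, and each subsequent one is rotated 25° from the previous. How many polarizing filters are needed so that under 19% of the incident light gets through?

First polarizer is aligned with the polarization: full transmission.
Each further stage multiplies by cos²(25°) = 0.8214.
After N polarizers: T = 0.8214^(N−1). Require T < 0.19 ⇒ N−1 > ln(0.19)/ln(0.8214) = 8.44, so N−1 ≥ 9 and N = 10.
Check: N=10 gives T = 0.1702 < 0.19; N=9 gives T = 0.2072.

N = 10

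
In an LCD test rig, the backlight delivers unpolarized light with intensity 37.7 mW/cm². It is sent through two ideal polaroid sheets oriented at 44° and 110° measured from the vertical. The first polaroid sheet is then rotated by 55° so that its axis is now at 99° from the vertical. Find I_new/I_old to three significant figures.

I_new/I_old ≈ 5.82

Before rotation:
Unpolarized light through the first polarizer → I₁ = ½ I₀, now polarized at 44°.
I₂ = I₁ cos²(110° − 44°) = 0.5 I₀ · cos²(66°) = 0.08272 I₀.
After rotation:
Unpolarized light through the first polarizer → I₁ = ½ I₀, now polarized at 99°.
I₂ = I₁ cos²(110° − 99°) = 0.5 I₀ · cos²(11°) = 0.4818 I₀.
Ratio = 0.4818 / 0.08272 = 5.825.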